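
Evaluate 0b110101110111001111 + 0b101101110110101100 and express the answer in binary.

0b1100011101101111011

Add column by column in base 2, right to left:
  1+0 = 1
  1+0 = 1
  1+1 = 0 carry 1
  1+1+1 = 1 carry 1
  0+0+1 = 1
  0+1 = 1
  1+0 = 1
  1+1 = 0 carry 1
  1+1+1 = 1 carry 1
  0+0+1 = 1
  1+1 = 0 carry 1
  1+1+1 = 1 carry 1
  1+1+1 = 1 carry 1
  0+0+1 = 1
  1+1 = 0 carry 1
  0+1+1 = 0 carry 1
  1+0+1 = 0 carry 1
  1+1+1 = 1 carry 1
  final carry 1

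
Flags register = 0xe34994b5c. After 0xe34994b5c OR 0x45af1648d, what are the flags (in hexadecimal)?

OR each hex digit independently (no carries):
  e|4=e, 3|5=7, 4|a=e, 9|f=f, 9|1=9, 4|6=6, b|4=f, 5|8=d, c|d=d

0xe7ef96fdd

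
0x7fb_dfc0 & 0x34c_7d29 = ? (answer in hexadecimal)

AND each hex digit independently (no carries):
  7&3=3, f&4=4, b&c=8, d&7=5, f&d=d, c&2=0, 0&9=0

0x3485d00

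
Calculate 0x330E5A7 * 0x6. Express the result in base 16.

0x132561EA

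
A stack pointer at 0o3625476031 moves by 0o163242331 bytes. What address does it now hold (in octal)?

0o4010740362

Add column by column in base 8, right to left:
  1+1 = 2
  3+3 = 6
  0+3 = 3
  6+2 = 0 carry 1
  7+4+1 = 4 carry 1
  4+2+1 = 7
  5+3 = 0 carry 1
  2+6+1 = 1 carry 1
  6+1+1 = 0 carry 1
  3+0+1 = 4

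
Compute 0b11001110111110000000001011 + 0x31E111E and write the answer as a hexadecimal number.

0b11001110111110000000001011 = 0x33BE00B in hexadecimal.
Add column by column in base 16, right to left:
  B+E = 9 carry 1
  0+1+1 = 2
  0+1 = 1
  E+1 = F
  B+E = 9 carry 1
  3+1+1 = 5
  3+3 = 6

0x659F129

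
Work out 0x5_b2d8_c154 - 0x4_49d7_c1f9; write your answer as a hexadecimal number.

Subtract column by column in base 16:
  4-9 → b (borrow)
  5-f-1 → 5 (borrow)
  1-1-1 → f (borrow)
  c-c-1 → f (borrow)
  8-7-1 → 0
  d-d → 0
  2-9 → 9 (borrow)
  b-4-1 → 6
  5-4 → 1

0x16900ff5b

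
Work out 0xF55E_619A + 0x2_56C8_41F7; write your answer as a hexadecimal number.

Add column by column in base 16, right to left:
  A+7 = 1 carry 1
  9+F+1 = 9 carry 1
  1+1+1 = 3
  6+4 = A
  E+8 = 6 carry 1
  5+C+1 = 2 carry 1
  5+6+1 = C
  F+5 = 4 carry 1
  0+2+1 = 3

0x34C26A391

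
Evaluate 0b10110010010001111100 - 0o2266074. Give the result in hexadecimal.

0b10110010010001111100 = 0xB247C in hexadecimal.
0o2266074 = 0x96C3C in hexadecimal.
Subtract column by column in base 16:
  C-C → 0
  7-3 → 4
  4-C → 8 (borrow)
  2-6-1 → B (borrow)
  B-9-1 → 1

0x1B840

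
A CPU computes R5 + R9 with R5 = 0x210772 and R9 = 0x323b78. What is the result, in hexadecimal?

Add column by column in base 16, right to left:
  2+8 = a
  7+7 = e
  7+b = 2 carry 1
  0+3+1 = 4
  1+2 = 3
  2+3 = 5

0x5342ea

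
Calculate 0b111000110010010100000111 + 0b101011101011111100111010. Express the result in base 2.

Add column by column in base 2, right to left:
  1+0 = 1
  1+1 = 0 carry 1
  1+0+1 = 0 carry 1
  0+1+1 = 0 carry 1
  0+1+1 = 0 carry 1
  0+1+1 = 0 carry 1
  0+0+1 = 1
  0+0 = 0
  1+1 = 0 carry 1
  0+1+1 = 0 carry 1
  1+1+1 = 1 carry 1
  0+1+1 = 0 carry 1
  0+1+1 = 0 carry 1
  1+1+1 = 1 carry 1
  0+0+1 = 1
  0+1 = 1
  1+0 = 1
  1+1 = 0 carry 1
  0+1+1 = 0 carry 1
  0+1+1 = 0 carry 1
  0+0+1 = 1
  1+1 = 0 carry 1
  1+0+1 = 0 carry 1
  1+1+1 = 1 carry 1
  final carry 1

0b1100100011110010001000001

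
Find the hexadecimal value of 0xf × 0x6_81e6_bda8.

0x619c851cd8

Multiply each base-16 digit by 15, carrying:
  8×15 = 120 → write 8 carry 7
  a×15+7 = 157 → write d carry 9
  d×15+9 = 204 → write c carry 12
  b×15+12 = 177 → write 1 carry 11
  6×15+11 = 101 → write 5 carry 6
  e×15+6 = 216 → write 8 carry 13
  1×15+13 = 28 → write c carry 1
  8×15+1 = 121 → write 9 carry 7
  6×15+7 = 97 → write 1 carry 6
  remaining carry: 6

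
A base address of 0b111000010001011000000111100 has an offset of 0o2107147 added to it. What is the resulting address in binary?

0o2107147 = 0b10001000111001100111 in binary.
Add column by column in base 2, right to left:
  0+1 = 1
  0+1 = 1
  1+1 = 0 carry 1
  1+0+1 = 0 carry 1
  1+0+1 = 0 carry 1
  1+1+1 = 1 carry 1
  0+1+1 = 0 carry 1
  0+0+1 = 1
  0+0 = 0
  0+1 = 1
  0+1 = 1
  0+1 = 1
  1+0 = 1
  1+0 = 1
  0+0 = 0
  1+1 = 0 carry 1
  0+0+1 = 1
  0+0 = 0
  0+0 = 0
  1+1 = 0 carry 1
  0+0+1 = 1
  0+0 = 0
  0+0 = 0
  0+0 = 0
  1+0 = 1
  1+0 = 1
  1+0 = 1

0b111000100010011111010100011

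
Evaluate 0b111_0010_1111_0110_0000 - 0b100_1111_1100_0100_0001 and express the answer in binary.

0b100011001100011111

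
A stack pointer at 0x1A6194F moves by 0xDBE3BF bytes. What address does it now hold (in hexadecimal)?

Add column by column in base 16, right to left:
  F+F = E carry 1
  4+B+1 = 0 carry 1
  9+3+1 = D
  1+E = F
  6+B = 1 carry 1
  A+D+1 = 8 carry 1
  1+0+1 = 2

0x281FD0E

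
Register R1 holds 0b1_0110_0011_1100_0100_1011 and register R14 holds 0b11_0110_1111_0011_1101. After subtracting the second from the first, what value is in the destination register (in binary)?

Subtract column by column in base 2:
  1-1 → 0
  1-0 → 1
  0-1 → 1 (borrow)
  1-1-1 → 1 (borrow)
  0-1-1 → 0 (borrow)
  0-1-1 → 0 (borrow)
  1-0-1 → 0
  0-0 → 0
  0-1 → 1 (borrow)
  0-1-1 → 0 (borrow)
  1-1-1 → 1 (borrow)
  1-1-1 → 1 (borrow)
  1-0-1 → 0
  1-1 → 0
  0-1 → 1 (borrow)
  0-0-1 → 1 (borrow)
  0-1-1 → 0 (borrow)
  1-1-1 → 1 (borrow)
  1-0-1 → 0
  0-0 → 0
  1-0 → 1

0b100101100110100001110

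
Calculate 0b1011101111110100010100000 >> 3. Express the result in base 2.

0b1011101111110100010100

Right shift by 3: drop the 3 least-significant bits.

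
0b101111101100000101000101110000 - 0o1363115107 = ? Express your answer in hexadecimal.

0b101111101100000101000101110000 = 0x2FB05170 in hexadecimal.
0o1363115107 = 0xBCC9A47 in hexadecimal.
Subtract column by column in base 16:
  0-7 → 9 (borrow)
  7-4-1 → 2
  1-A → 7 (borrow)
  5-9-1 → B (borrow)
  0-C-1 → 3 (borrow)
  B-C-1 → E (borrow)
  F-B-1 → 3
  2-0 → 2

0x23E3B729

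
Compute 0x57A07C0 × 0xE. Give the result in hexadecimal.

0x4CAC6C80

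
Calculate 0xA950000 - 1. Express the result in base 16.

0xA94FFFF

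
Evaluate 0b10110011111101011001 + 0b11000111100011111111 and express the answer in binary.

Add column by column in base 2, right to left:
  1+1 = 0 carry 1
  0+1+1 = 0 carry 1
  0+1+1 = 0 carry 1
  1+1+1 = 1 carry 1
  1+1+1 = 1 carry 1
  0+1+1 = 0 carry 1
  1+1+1 = 1 carry 1
  0+1+1 = 0 carry 1
  1+0+1 = 0 carry 1
  1+0+1 = 0 carry 1
  1+0+1 = 0 carry 1
  1+1+1 = 1 carry 1
  1+1+1 = 1 carry 1
  1+1+1 = 1 carry 1
  0+1+1 = 0 carry 1
  0+0+1 = 1
  1+0 = 1
  1+0 = 1
  0+1 = 1
  1+1 = 0 carry 1
  final carry 1

0b101111011100001011000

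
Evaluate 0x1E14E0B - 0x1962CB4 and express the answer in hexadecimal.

Subtract column by column in base 16:
  B-4 → 7
  0-B → 5 (borrow)
  E-C-1 → 1
  4-2 → 2
  1-6 → B (borrow)
  E-9-1 → 4
  1-1 → 0

0x4B2157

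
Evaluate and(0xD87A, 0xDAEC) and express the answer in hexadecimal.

AND each hex digit independently (no carries):
  D&D=D, 8&A=8, 7&E=6, A&C=8

0xD868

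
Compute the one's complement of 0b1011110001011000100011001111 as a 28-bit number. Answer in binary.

Invert each bit: 1011110001011000100011001111 → 0100001110100111011100110000.

0b0100001110100111011100110000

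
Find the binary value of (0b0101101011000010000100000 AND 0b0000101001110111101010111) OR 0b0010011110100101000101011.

0b10111111100111000101011

0b0101101011000010000100000 AND 0b0000101001110111101010111 = 0b0000101001000010000000000.
Then OR with 0b0010011110100101000101011.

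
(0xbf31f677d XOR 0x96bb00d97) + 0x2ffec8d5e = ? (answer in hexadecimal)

0x5989bf848

First 0xbf31f677d XOR 0x96bb00d97 = 0x298af6aea.
Add column by column in base 16, right to left:
  a+e = 8 carry 1
  e+5+1 = 4 carry 1
  a+d+1 = 8 carry 1
  6+8+1 = f
  f+c = b carry 1
  a+e+1 = 9 carry 1
  8+f+1 = 8 carry 1
  9+f+1 = 9 carry 1
  2+2+1 = 5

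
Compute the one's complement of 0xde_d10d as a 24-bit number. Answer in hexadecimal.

Each hex digit d becomes f−d:
  d→2, e→1, d→2, 1→e, 0→f, d→2

0x212ef2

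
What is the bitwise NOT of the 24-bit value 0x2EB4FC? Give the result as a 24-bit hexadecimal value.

Each hex digit d becomes F−d:
  2→D, E→1, B→4, 4→B, F→0, C→3

0xD14B03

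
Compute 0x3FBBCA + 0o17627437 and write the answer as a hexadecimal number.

0x7EEAE9

0o17627437 = 0x3F2F1F in hexadecimal.
Add column by column in base 16, right to left:
  A+F = 9 carry 1
  C+1+1 = E
  B+F = A carry 1
  B+2+1 = E
  F+F = E carry 1
  3+3+1 = 7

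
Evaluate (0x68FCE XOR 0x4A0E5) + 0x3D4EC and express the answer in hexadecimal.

0x60417

First 0x68FCE XOR 0x4A0E5 = 0x22F2B.
Add column by column in base 16, right to left:
  B+C = 7 carry 1
  2+E+1 = 1 carry 1
  F+4+1 = 4 carry 1
  2+D+1 = 0 carry 1
  2+3+1 = 6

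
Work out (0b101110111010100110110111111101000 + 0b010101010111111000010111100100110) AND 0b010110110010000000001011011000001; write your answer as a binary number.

0b100010010000000001011000000000

Add column by column in base 2, right to left:
  0+0 = 0
  0+1 = 1
  0+1 = 1
  1+0 = 1
  0+0 = 0
  1+1 = 0 carry 1
  1+0+1 = 0 carry 1
  1+0+1 = 0 carry 1
  1+1+1 = 1 carry 1
  1+1+1 = 1 carry 1
  1+1+1 = 1 carry 1
  1+1+1 = 1 carry 1
  0+0+1 = 1
  1+1 = 0 carry 1
  1+0+1 = 0 carry 1
  0+0+1 = 1
  1+0 = 1
  1+0 = 1
  0+1 = 1
  0+1 = 1
  1+1 = 0 carry 1
  0+1+1 = 0 carry 1
  1+1+1 = 1 carry 1
  0+1+1 = 0 carry 1
  1+0+1 = 0 carry 1
  1+1+1 = 1 carry 1
  1+0+1 = 0 carry 1
  0+1+1 = 0 carry 1
  1+0+1 = 0 carry 1
  1+1+1 = 1 carry 1
  1+0+1 = 0 carry 1
  0+1+1 = 0 carry 1
  1+0+1 = 0 carry 1
  final carry 1
Sum = 0b1000100010010011111001111100001110; now AND with 0b010110110010000000001011011000001:
  1000100010010011111001111100001110
& 0010110110010000000001011011000001
= 0000100010010000000001011000000000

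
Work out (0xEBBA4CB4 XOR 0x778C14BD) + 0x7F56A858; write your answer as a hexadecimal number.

First 0xEBBA4CB4 XOR 0x778C14BD = 0x9C365809.
Add column by column in base 16, right to left:
  9+8 = 1 carry 1
  0+5+1 = 6
  8+8 = 0 carry 1
  5+A+1 = 0 carry 1
  6+6+1 = D
  3+5 = 8
  C+F = B carry 1
  9+7+1 = 1 carry 1
  final carry 1

0x11B8D0061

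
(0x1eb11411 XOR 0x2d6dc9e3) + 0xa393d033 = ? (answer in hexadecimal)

First 0x1eb11411 XOR 0x2d6dc9e3 = 0x33dcddf2.
Add column by column in base 16, right to left:
  2+3 = 5
  f+3 = 2 carry 1
  d+0+1 = e
  d+d = a carry 1
  c+3+1 = 0 carry 1
  d+9+1 = 7 carry 1
  3+3+1 = 7
  3+a = d

0xd770ae25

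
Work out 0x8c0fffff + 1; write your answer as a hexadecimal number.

The trailing 5 digits are F (max in base 16), so adding 1 cascades: they roll to 0 and the next digit up increments.

0x8c100000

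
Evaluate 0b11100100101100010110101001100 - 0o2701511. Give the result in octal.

0b11100100101100010110101001100 = 0o3445426514 in octal.
Subtract column by column in base 8:
  4-1 → 3
  1-1 → 0
  5-5 → 0
  6-1 → 5
  2-0 → 2
  4-7 → 5 (borrow)
  5-2-1 → 2
  4-0 → 4
  4-0 → 4
  3-0 → 3

0o3442525003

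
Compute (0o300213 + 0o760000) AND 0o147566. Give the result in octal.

0o40002

Add column by column in base 8, right to left:
  3+0 = 3
  1+0 = 1
  2+0 = 2
  0+0 = 0
  0+6 = 6
  3+7 = 2 carry 1
  final carry 1
Sum = 0o1260213; now AND with 0o147566:
  1&0=0, 2&1=0, 6&4=4, 0&7=0, 2&5=0, 1&6=0, 3&6=2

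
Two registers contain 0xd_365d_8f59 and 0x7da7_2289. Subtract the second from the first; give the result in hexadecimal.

0xcb8b66cd0

Subtract column by column in base 16:
  9-9 → 0
  5-8 → d (borrow)
  f-2-1 → c
  8-2 → 6
  d-7 → 6
  5-a → b (borrow)
  6-d-1 → 8 (borrow)
  3-7-1 → b (borrow)
  d-0-1 → c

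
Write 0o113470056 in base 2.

0b1001011100111000000101110

Each octal digit is 3 bits: 1=001 1=001 3=011 4=100 7=111 0=000 0=000 5=101 6=110.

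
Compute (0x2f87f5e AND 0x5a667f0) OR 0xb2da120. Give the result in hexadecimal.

0xbade770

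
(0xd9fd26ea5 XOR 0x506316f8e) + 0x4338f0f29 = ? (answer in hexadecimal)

First 0xd9fd26ea5 XOR 0x506316f8e = 0x899e3012b.
Add column by column in base 16, right to left:
  b+9 = 4 carry 1
  2+2+1 = 5
  1+f = 0 carry 1
  0+0+1 = 1
  3+f = 2 carry 1
  e+8+1 = 7 carry 1
  9+3+1 = d
  9+3 = c
  8+4 = c

0xccd721054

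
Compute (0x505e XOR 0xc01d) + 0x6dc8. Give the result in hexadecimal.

0xfe0b

First 0x505e XOR 0xc01d = 0x9043.
Add column by column in base 16, right to left:
  3+8 = b
  4+c = 0 carry 1
  0+d+1 = e
  9+6 = f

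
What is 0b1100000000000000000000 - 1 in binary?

0b1011111111111111111111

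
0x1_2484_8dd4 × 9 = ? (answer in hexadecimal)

0xa48a8fc74

Multiply each base-16 digit by 9, carrying:
  4×9 = 36 → write 4 carry 2
  d×9+2 = 119 → write 7 carry 7
  d×9+7 = 124 → write c carry 7
  8×9+7 = 79 → write f carry 4
  4×9+4 = 40 → write 8 carry 2
  8×9+2 = 74 → write a carry 4
  4×9+4 = 40 → write 8 carry 2
  2×9+2 = 20 → write 4 carry 1
  1×9+1 = 10 → write a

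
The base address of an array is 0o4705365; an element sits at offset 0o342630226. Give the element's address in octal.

0o347535613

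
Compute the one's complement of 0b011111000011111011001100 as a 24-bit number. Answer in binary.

0b100000111100000100110011

Invert each bit: 011111000011111011001100 → 100000111100000100110011.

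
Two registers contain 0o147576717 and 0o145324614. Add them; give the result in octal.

0o315123533

Add column by column in base 8, right to left:
  7+4 = 3 carry 1
  1+1+1 = 3
  7+6 = 5 carry 1
  6+4+1 = 3 carry 1
  7+2+1 = 2 carry 1
  5+3+1 = 1 carry 1
  7+5+1 = 5 carry 1
  4+4+1 = 1 carry 1
  1+1+1 = 3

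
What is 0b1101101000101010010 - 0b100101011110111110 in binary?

0b1000111100110010100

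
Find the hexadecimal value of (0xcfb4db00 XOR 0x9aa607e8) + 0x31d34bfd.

0x86e628e5

First 0xcfb4db00 XOR 0x9aa607e8 = 0x5512dce8.
Add column by column in base 16, right to left:
  8+d = 5 carry 1
  e+f+1 = e carry 1
  c+b+1 = 8 carry 1
  d+4+1 = 2 carry 1
  2+3+1 = 6
  1+d = e
  5+1 = 6
  5+3 = 8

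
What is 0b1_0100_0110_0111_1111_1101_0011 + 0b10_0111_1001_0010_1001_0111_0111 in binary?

0b11101111111010100101001010

Add column by column in base 2, right to left:
  1+1 = 0 carry 1
  1+1+1 = 1 carry 1
  0+1+1 = 0 carry 1
  0+0+1 = 1
  1+1 = 0 carry 1
  0+1+1 = 0 carry 1
  1+1+1 = 1 carry 1
  1+0+1 = 0 carry 1
  1+1+1 = 1 carry 1
  1+0+1 = 0 carry 1
  1+0+1 = 0 carry 1
  1+1+1 = 1 carry 1
  1+0+1 = 0 carry 1
  1+1+1 = 1 carry 1
  1+0+1 = 0 carry 1
  0+0+1 = 1
  0+1 = 1
  1+0 = 1
  1+0 = 1
  0+1 = 1
  0+1 = 1
  0+1 = 1
  1+1 = 0 carry 1
  0+0+1 = 1
  1+0 = 1
  0+1 = 1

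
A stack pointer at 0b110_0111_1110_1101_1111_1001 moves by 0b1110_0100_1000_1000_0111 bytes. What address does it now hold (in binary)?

0b11101100011011010000000

Add column by column in base 2, right to left:
  1+1 = 0 carry 1
  0+1+1 = 0 carry 1
  0+1+1 = 0 carry 1
  1+0+1 = 0 carry 1
  1+0+1 = 0 carry 1
  1+0+1 = 0 carry 1
  1+0+1 = 0 carry 1
  1+1+1 = 1 carry 1
  1+0+1 = 0 carry 1
  0+0+1 = 1
  1+0 = 1
  1+1 = 0 carry 1
  0+0+1 = 1
  1+0 = 1
  1+1 = 0 carry 1
  1+0+1 = 0 carry 1
  1+0+1 = 0 carry 1
  1+1+1 = 1 carry 1
  1+1+1 = 1 carry 1
  0+1+1 = 0 carry 1
  0+0+1 = 1
  1+0 = 1
  1+0 = 1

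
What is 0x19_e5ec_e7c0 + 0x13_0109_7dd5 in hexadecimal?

Add column by column in base 16, right to left:
  0+5 = 5
  c+d = 9 carry 1
  7+d+1 = 5 carry 1
  e+7+1 = 6 carry 1
  c+9+1 = 6 carry 1
  e+0+1 = f
  5+1 = 6
  e+0 = e
  9+3 = c
  1+1 = 2

0x2ce6f66595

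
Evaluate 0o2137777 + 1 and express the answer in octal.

The trailing 4 digits are 7 (max in base 8), so adding 1 cascades: they roll to 0 and the next digit up increments.

0o2140000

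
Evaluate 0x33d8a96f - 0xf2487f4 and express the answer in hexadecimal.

0x24b4217b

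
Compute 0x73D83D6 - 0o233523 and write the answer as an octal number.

0x73D83D6 = 0o717301726 in octal.
Subtract column by column in base 8:
  6-3 → 3
  2-2 → 0
  7-5 → 2
  1-3 → 6 (borrow)
  0-3-1 → 4 (borrow)
  3-2-1 → 0
  7-0 → 7
  1-0 → 1
  7-0 → 7

0o717046203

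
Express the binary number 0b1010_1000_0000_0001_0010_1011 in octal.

Group the bits in threes: 101 010 000 000 000 100 101 011 → 52000453.

0o52000453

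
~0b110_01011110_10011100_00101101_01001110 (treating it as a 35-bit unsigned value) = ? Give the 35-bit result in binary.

Invert each bit: 11001011110100111000010110101001110 → 00110100001011000111101001010110001.

0b00110100001011000111101001010110001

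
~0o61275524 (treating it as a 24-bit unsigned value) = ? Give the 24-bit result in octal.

Each oct digit d becomes 7−d:
  6→1, 1→6, 2→5, 7→0, 5→2, 5→2, 2→5, 4→3

0o16502253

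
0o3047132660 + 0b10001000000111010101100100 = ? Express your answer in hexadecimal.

0x1ABD2B14

0o3047132660 = 0x189CB5B0 in hexadecimal.
0b10001000000111010101100100 = 0x2207564 in hexadecimal.
Add column by column in base 16, right to left:
  0+4 = 4
  B+6 = 1 carry 1
  5+5+1 = B
  B+7 = 2 carry 1
  C+0+1 = D
  9+2 = B
  8+2 = A
  1+0 = 1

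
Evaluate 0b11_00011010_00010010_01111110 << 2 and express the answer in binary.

Left shift by 2: append 2 zero bits.

0b1100011010000100100111111000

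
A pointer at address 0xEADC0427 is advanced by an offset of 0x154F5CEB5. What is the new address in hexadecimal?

0x23FD1D2DC

Add column by column in base 16, right to left:
  7+5 = C
  2+B = D
  4+E = 2 carry 1
  0+C+1 = D
  C+5 = 1 carry 1
  D+F+1 = D carry 1
  A+4+1 = F
  E+5 = 3 carry 1
  0+1+1 = 2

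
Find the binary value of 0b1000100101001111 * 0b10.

0b10001001010011110

Multiply each base-2 digit by 2, carrying:
  1×2 = 2 → write 0 carry 1
  1×2+1 = 3 → write 1 carry 1
  1×2+1 = 3 → write 1 carry 1
  1×2+1 = 3 → write 1 carry 1
  0×2+1 = 1 → write 1
  0×2 = 0 → write 0
  1×2 = 2 → write 0 carry 1
  0×2+1 = 1 → write 1
  1×2 = 2 → write 0 carry 1
  0×2+1 = 1 → write 1
  0×2 = 0 → write 0
  1×2 = 2 → write 0 carry 1
  0×2+1 = 1 → write 1
  0×2 = 0 → write 0
  0×2 = 0 → write 0
  1×2 = 2 → write 0 carry 1
  remaining carry: 1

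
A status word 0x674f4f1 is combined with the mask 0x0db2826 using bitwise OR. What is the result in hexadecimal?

0x6fffcf7

OR each hex digit independently (no carries):
  6|0=6, 7|d=f, 4|b=f, f|2=f, 4|8=c, f|2=f, 1|6=7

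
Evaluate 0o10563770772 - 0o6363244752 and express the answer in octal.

0o2200524020

Subtract column by column in base 8:
  2-2 → 0
  7-5 → 2
  7-7 → 0
  0-4 → 4 (borrow)
  7-4-1 → 2
  7-2 → 5
  3-3 → 0
  6-6 → 0
  5-3 → 2
  0-6 → 2 (borrow)
  1-0-1 → 0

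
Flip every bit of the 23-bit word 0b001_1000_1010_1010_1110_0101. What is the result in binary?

0b11001110101010100011010

Invert each bit: 00110001010101011100101 → 11001110101010100011010.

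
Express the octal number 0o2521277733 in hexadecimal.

0x15457FDB

Each octal digit is 3 bits: 2=010 5=101 2=010 1=001 2=010 7=111 7=111 7=111 3=011 3=011.
Group the bits into nibbles: 0001 0101 0100 0101 0111 1111 1101 1011 → 15457FDB.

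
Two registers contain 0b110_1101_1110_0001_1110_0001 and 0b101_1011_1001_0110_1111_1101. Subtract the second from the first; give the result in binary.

Subtract column by column in base 2:
  1-1 → 0
  0-0 → 0
  0-1 → 1 (borrow)
  0-1-1 → 0 (borrow)
  0-1-1 → 0 (borrow)
  1-1-1 → 1 (borrow)
  1-1-1 → 1 (borrow)
  1-1-1 → 1 (borrow)
  1-0-1 → 0
  0-1 → 1 (borrow)
  0-1-1 → 0 (borrow)
  0-0-1 → 1 (borrow)
  0-1-1 → 0 (borrow)
  1-0-1 → 0
  1-0 → 1
  1-1 → 0
  1-1 → 0
  0-1 → 1 (borrow)
  1-0-1 → 0
  1-1 → 0
  0-1 → 1 (borrow)
  1-0-1 → 0
  1-1 → 0

0b100100100101011100100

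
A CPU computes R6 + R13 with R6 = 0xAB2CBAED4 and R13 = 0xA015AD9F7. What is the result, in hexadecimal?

Add column by column in base 16, right to left:
  4+7 = B
  D+F = C carry 1
  E+9+1 = 8 carry 1
  A+D+1 = 8 carry 1
  B+A+1 = 6 carry 1
  C+5+1 = 2 carry 1
  2+1+1 = 4
  B+0 = B
  A+A = 4 carry 1
  final carry 1

0x14B42688CB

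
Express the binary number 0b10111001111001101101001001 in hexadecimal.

0x2E79B49

Group the bits into nibbles: 0010 1110 0111 1001 1011 0100 1001 → 2E79B49.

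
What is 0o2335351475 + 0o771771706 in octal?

Add column by column in base 8, right to left:
  5+6 = 3 carry 1
  7+0+1 = 0 carry 1
  4+7+1 = 4 carry 1
  1+1+1 = 3
  5+7 = 4 carry 1
  3+7+1 = 3 carry 1
  5+1+1 = 7
  3+7 = 2 carry 1
  3+7+1 = 3 carry 1
  2+0+1 = 3

0o3327343403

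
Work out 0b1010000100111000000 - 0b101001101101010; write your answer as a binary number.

0b1001011011001010110

Subtract column by column in base 2:
  0-0 → 0
  0-1 → 1 (borrow)
  0-0-1 → 1 (borrow)
  0-1-1 → 0 (borrow)
  0-0-1 → 1 (borrow)
  0-1-1 → 0 (borrow)
  1-1-1 → 1 (borrow)
  1-0-1 → 0
  1-1 → 0
  0-1 → 1 (borrow)
  0-0-1 → 1 (borrow)
  1-0-1 → 0
  0-1 → 1 (borrow)
  0-0-1 → 1 (borrow)
  0-1-1 → 0 (borrow)
  0-0-1 → 1 (borrow)
  1-0-1 → 0
  0-0 → 0
  1-0 → 1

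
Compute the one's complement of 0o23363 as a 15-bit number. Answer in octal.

0o54414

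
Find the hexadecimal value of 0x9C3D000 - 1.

The trailing 3 digits are 0, so subtracting 1 borrows through: they become F and the next digit up decrements.

0x9C3CFFF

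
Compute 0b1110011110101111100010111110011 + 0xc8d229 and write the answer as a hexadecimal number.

0x74a0981c

0b1110011110101111100010111110011 = 0x73d7c5f3 in hexadecimal.
Add column by column in base 16, right to left:
  3+9 = c
  f+2 = 1 carry 1
  5+2+1 = 8
  c+d = 9 carry 1
  7+8+1 = 0 carry 1
  d+c+1 = a carry 1
  3+0+1 = 4
  7+0 = 7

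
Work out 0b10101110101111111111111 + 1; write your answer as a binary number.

0b10101110110000000000000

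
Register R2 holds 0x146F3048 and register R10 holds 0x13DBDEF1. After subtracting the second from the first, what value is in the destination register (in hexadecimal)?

Subtract column by column in base 16:
  8-1 → 7
  4-F → 5 (borrow)
  0-E-1 → 1 (borrow)
  3-D-1 → 5 (borrow)
  F-B-1 → 3
  6-D → 9 (borrow)
  4-3-1 → 0
  1-1 → 0

0x935157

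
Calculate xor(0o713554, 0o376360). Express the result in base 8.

0o465634

XOR each oct digit independently (no carries):
  7^3=4, 1^7=6, 3^6=5, 5^3=6, 5^6=3, 4^0=4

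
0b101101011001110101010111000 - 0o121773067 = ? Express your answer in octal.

0b101101011001110101010111000 = 0o553165270 in octal.
Subtract column by column in base 8:
  0-7 → 1 (borrow)
  7-6-1 → 0
  2-0 → 2
  5-3 → 2
  6-7 → 7 (borrow)
  1-7-1 → 1 (borrow)
  3-1-1 → 1
  5-2 → 3
  5-1 → 4

0o431172201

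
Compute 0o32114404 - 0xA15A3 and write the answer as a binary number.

0b10111101000001101100001

0o32114404 = 0b11010001001100100000100 in binary.
0xA15A3 = 0b10100001010110100011 in binary.
Subtract column by column in base 2:
  0-1 → 1 (borrow)
  0-1-1 → 0 (borrow)
  1-0-1 → 0
  0-0 → 0
  0-0 → 0
  0-1 → 1 (borrow)
  0-0-1 → 1 (borrow)
  0-1-1 → 0 (borrow)
  1-1-1 → 1 (borrow)
  0-0-1 → 1 (borrow)
  0-1-1 → 0 (borrow)
  1-0-1 → 0
  1-1 → 0
  0-0 → 0
  0-0 → 0
  1-0 → 1
  0-0 → 0
  0-1 → 1 (borrow)
  0-0-1 → 1 (borrow)
  1-1-1 → 1 (borrow)
  0-0-1 → 1 (borrow)
  1-0-1 → 0
  1-0 → 1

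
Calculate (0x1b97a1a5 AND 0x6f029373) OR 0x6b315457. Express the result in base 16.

0x6b33d577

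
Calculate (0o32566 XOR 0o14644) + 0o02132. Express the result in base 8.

0o30454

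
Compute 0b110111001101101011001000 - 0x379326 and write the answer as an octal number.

0b110111001101101011001000 = 0o67155310 in octal.
0x379326 = 0o15711446 in octal.
Subtract column by column in base 8:
  0-6 → 2 (borrow)
  1-4-1 → 4 (borrow)
  3-4-1 → 6 (borrow)
  5-1-1 → 3
  5-1 → 4
  1-7 → 2 (borrow)
  7-5-1 → 1
  6-1 → 5

0o51243642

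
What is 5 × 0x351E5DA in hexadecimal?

0x10997D42

Multiply each base-16 digit by 5, carrying:
  A×5 = 50 → write 2 carry 3
  D×5+3 = 68 → write 4 carry 4
  5×5+4 = 29 → write D carry 1
  E×5+1 = 71 → write 7 carry 4
  1×5+4 = 9 → write 9
  5×5 = 25 → write 9 carry 1
  3×5+1 = 16 → write 0 carry 1
  remaining carry: 1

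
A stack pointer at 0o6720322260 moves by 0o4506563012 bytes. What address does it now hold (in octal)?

0o13427105272

Add column by column in base 8, right to left:
  0+2 = 2
  6+1 = 7
  2+0 = 2
  2+3 = 5
  2+6 = 0 carry 1
  3+5+1 = 1 carry 1
  0+6+1 = 7
  2+0 = 2
  7+5 = 4 carry 1
  6+4+1 = 3 carry 1
  final carry 1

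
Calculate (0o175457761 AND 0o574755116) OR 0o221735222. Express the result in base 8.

0o175457761 AND 0o574755116 = 0o174455100.
Then OR with 0o221735222.

0o375775322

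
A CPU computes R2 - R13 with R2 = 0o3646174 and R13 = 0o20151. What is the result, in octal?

Subtract column by column in base 8:
  4-1 → 3
  7-5 → 2
  1-1 → 0
  6-0 → 6
  4-2 → 2
  6-0 → 6
  3-0 → 3

0o3626023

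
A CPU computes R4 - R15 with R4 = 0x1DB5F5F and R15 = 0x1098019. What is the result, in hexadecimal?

Subtract column by column in base 16:
  F-9 → 6
  5-1 → 4
  F-0 → F
  5-8 → D (borrow)
  B-9-1 → 1
  D-0 → D
  1-1 → 0

0xD1DF46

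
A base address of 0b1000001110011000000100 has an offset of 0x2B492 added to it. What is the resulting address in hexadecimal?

0b1000001110011000000100 = 0x20E604 in hexadecimal.
Add column by column in base 16, right to left:
  4+2 = 6
  0+9 = 9
  6+4 = A
  E+B = 9 carry 1
  0+2+1 = 3
  2+0 = 2

0x239A96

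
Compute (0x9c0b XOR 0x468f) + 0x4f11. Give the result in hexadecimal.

0x12995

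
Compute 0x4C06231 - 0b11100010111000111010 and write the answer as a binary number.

0b100101100100011001111110111

0x4C06231 = 0b100110000000110001000110001 in binary.
Subtract column by column in base 2:
  1-0 → 1
  0-1 → 1 (borrow)
  0-0-1 → 1 (borrow)
  0-1-1 → 0 (borrow)
  1-1-1 → 1 (borrow)
  1-1-1 → 1 (borrow)
  0-0-1 → 1 (borrow)
  0-0-1 → 1 (borrow)
  0-0-1 → 1 (borrow)
  1-1-1 → 1 (borrow)
  0-1-1 → 0 (borrow)
  0-1-1 → 0 (borrow)
  0-0-1 → 1 (borrow)
  1-1-1 → 1 (borrow)
  1-0-1 → 0
  0-0 → 0
  0-0 → 0
  0-1 → 1 (borrow)
  0-1-1 → 0 (borrow)
  0-1-1 → 0 (borrow)
  0-0-1 → 1 (borrow)
  0-0-1 → 1 (borrow)
  1-0-1 → 0
  1-0 → 1
  0-0 → 0
  0-0 → 0
  1-0 → 1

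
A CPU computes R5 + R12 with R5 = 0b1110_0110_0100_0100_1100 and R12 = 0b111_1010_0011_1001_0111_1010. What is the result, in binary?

Add column by column in base 2, right to left:
  0+0 = 0
  0+1 = 1
  1+0 = 1
  1+1 = 0 carry 1
  0+1+1 = 0 carry 1
  0+1+1 = 0 carry 1
  1+1+1 = 1 carry 1
  0+0+1 = 1
  0+1 = 1
  0+0 = 0
  1+0 = 1
  0+1 = 1
  0+1 = 1
  1+1 = 0 carry 1
  1+0+1 = 0 carry 1
  0+0+1 = 1
  0+0 = 0
  1+1 = 0 carry 1
  1+0+1 = 0 carry 1
  1+1+1 = 1 carry 1
  0+1+1 = 0 carry 1
  0+1+1 = 0 carry 1
  0+1+1 = 0 carry 1
  final carry 1

0b100010001001110111000110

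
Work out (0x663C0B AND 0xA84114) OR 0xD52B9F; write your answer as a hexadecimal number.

0x663C0B AND 0xA84114 = 0x200000.
Then OR with 0xD52B9F.

0xF52B9F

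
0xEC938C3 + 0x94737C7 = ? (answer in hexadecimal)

0x1810708A

Add column by column in base 16, right to left:
  3+7 = A
  C+C = 8 carry 1
  8+7+1 = 0 carry 1
  3+3+1 = 7
  9+7 = 0 carry 1
  C+4+1 = 1 carry 1
  E+9+1 = 8 carry 1
  final carry 1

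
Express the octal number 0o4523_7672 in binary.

Each octal digit is 3 bits: 4=100 5=101 2=010 3=011 7=111 6=110 7=111 2=010.

0b100101010011111110111010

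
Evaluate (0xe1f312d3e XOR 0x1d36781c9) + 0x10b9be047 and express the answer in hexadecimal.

First 0xe1f312d3e XOR 0x1d36781c9 = 0xfcc56acf7.
Add column by column in base 16, right to left:
  7+7 = e
  f+4 = 3 carry 1
  c+0+1 = d
  a+e = 8 carry 1
  6+b+1 = 2 carry 1
  5+9+1 = f
  c+b = 7 carry 1
  c+0+1 = d
  f+1 = 0 carry 1
  final carry 1

0x10d7f28d3e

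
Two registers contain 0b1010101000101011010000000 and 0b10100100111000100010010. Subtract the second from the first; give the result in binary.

0b1000000011110010101101110

Subtract column by column in base 2:
  0-0 → 0
  0-1 → 1 (borrow)
  0-0-1 → 1 (borrow)
  0-0-1 → 1 (borrow)
  0-1-1 → 0 (borrow)
  0-0-1 → 1 (borrow)
  0-0-1 → 1 (borrow)
  1-0-1 → 0
  0-1 → 1 (borrow)
  1-0-1 → 0
  1-0 → 1
  0-0 → 0
  1-1 → 0
  0-1 → 1 (borrow)
  1-1-1 → 1 (borrow)
  0-0-1 → 1 (borrow)
  0-0-1 → 1 (borrow)
  0-1-1 → 0 (borrow)
  1-0-1 → 0
  0-0 → 0
  1-1 → 0
  0-0 → 0
  1-1 → 0
  0-0 → 0
  1-0 → 1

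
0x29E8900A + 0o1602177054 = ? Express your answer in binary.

0x29E8900A = 0b101001111010001001000000001010 in binary.
0o1602177054 = 0b1110000010001111111000101100 in binary.
Add column by column in base 2, right to left:
  0+0 = 0
  1+0 = 1
  0+1 = 1
  1+1 = 0 carry 1
  0+0+1 = 1
  0+1 = 1
  0+0 = 0
  0+0 = 0
  0+0 = 0
  0+1 = 1
  0+1 = 1
  0+1 = 1
  1+1 = 0 carry 1
  0+1+1 = 0 carry 1
  0+1+1 = 0 carry 1
  1+1+1 = 1 carry 1
  0+0+1 = 1
  0+0 = 0
  0+0 = 0
  1+1 = 0 carry 1
  0+0+1 = 1
  1+0 = 1
  1+0 = 1
  1+0 = 1
  1+0 = 1
  0+1 = 1
  0+1 = 1
  1+1 = 0 carry 1
  0+0+1 = 1
  1+0 = 1

0b110111111100011000111000110110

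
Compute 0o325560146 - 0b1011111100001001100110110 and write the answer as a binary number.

0b1110110001100110100110000

0o325560146 = 0b11010101101110000001100110 in binary.
Subtract column by column in base 2:
  0-0 → 0
  1-1 → 0
  1-1 → 0
  0-0 → 0
  0-1 → 1 (borrow)
  1-1-1 → 1 (borrow)
  1-0-1 → 0
  0-0 → 0
  0-1 → 1 (borrow)
  0-1-1 → 0 (borrow)
  0-0-1 → 1 (borrow)
  0-0-1 → 1 (borrow)
  0-1-1 → 0 (borrow)
  1-0-1 → 0
  1-0 → 1
  1-0 → 1
  0-0 → 0
  1-1 → 0
  1-1 → 0
  0-1 → 1 (borrow)
  1-1-1 → 1 (borrow)
  0-1-1 → 0 (borrow)
  1-1-1 → 1 (borrow)
  0-0-1 → 1 (borrow)
  1-1-1 → 1 (borrow)
  1-0-1 → 0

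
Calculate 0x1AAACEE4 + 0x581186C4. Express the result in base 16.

Add column by column in base 16, right to left:
  4+4 = 8
  E+C = A carry 1
  E+6+1 = 5 carry 1
  C+8+1 = 5 carry 1
  A+1+1 = C
  A+1 = B
  A+8 = 2 carry 1
  1+5+1 = 7

0x72BC55A8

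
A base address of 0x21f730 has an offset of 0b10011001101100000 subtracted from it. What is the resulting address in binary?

0b1000001100001111010000

0x21f730 = 0b1000011111011100110000 in binary.
Subtract column by column in base 2:
  0-0 → 0
  0-0 → 0
  0-0 → 0
  0-0 → 0
  1-0 → 1
  1-1 → 0
  0-1 → 1 (borrow)
  0-0-1 → 1 (borrow)
  1-1-1 → 1 (borrow)
  1-1-1 → 1 (borrow)
  1-0-1 → 0
  0-0 → 0
  1-1 → 0
  1-1 → 0
  1-0 → 1
  1-0 → 1
  1-1 → 0
  0-0 → 0
  0-0 → 0
  0-0 → 0
  0-0 → 0
  1-0 → 1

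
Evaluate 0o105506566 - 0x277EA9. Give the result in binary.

0b111011110000111011001101

0o105506566 = 0b1000101101000110101110110 in binary.
0x277EA9 = 0b1001110111111010101001 in binary.
Subtract column by column in base 2:
  0-1 → 1 (borrow)
  1-0-1 → 0
  1-0 → 1
  0-1 → 1 (borrow)
  1-0-1 → 0
  1-1 → 0
  1-0 → 1
  0-1 → 1 (borrow)
  1-0-1 → 0
  0-1 → 1 (borrow)
  1-1-1 → 1 (borrow)
  1-1-1 → 1 (borrow)
  0-1-1 → 0 (borrow)
  0-1-1 → 0 (borrow)
  0-1-1 → 0 (borrow)
  1-0-1 → 0
  0-1 → 1 (borrow)
  1-1-1 → 1 (borrow)
  1-1-1 → 1 (borrow)
  0-0-1 → 1 (borrow)
  1-0-1 → 0
  0-1 → 1 (borrow)
  0-0-1 → 1 (borrow)
  0-0-1 → 1 (borrow)
  1-0-1 → 0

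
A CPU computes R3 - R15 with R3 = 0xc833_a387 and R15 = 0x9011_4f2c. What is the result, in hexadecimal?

0x3822545b

Subtract column by column in base 16:
  7-c → b (borrow)
  8-2-1 → 5
  3-f → 4 (borrow)
  a-4-1 → 5
  3-1 → 2
  3-1 → 2
  8-0 → 8
  c-9 → 3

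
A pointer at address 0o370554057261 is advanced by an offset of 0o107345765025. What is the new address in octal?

0o500122044306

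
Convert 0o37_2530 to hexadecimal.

0x1F558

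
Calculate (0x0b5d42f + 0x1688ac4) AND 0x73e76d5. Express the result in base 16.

Add column by column in base 16, right to left:
  f+4 = 3 carry 1
  2+c+1 = f
  4+a = e
  d+8 = 5 carry 1
  5+8+1 = e
  b+6 = 1 carry 1
  0+1+1 = 2
Sum = 0x21e5ef3; now AND with 0x73e76d5:
  2&7=2, 1&3=1, e&e=e, 5&7=5, e&6=6, f&d=d, 3&5=1

0x21e56d1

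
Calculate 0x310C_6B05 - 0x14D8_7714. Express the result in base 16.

Subtract column by column in base 16:
  5-4 → 1
  0-1 → F (borrow)
  B-7-1 → 3
  6-7 → F (borrow)
  C-8-1 → 3
  0-D → 3 (borrow)
  1-4-1 → C (borrow)
  3-1-1 → 1

0x1C33F3F1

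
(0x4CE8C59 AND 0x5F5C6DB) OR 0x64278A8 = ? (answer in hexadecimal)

0x4CE8C59 AND 0x5F5C6DB = 0x4C48459.
Then OR with 0x64278A8.

0x6C6FCF9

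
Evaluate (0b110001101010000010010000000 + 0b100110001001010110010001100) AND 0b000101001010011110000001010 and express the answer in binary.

Add column by column in base 2, right to left:
  0+0 = 0
  0+0 = 0
  0+1 = 1
  0+1 = 1
  0+0 = 0
  0+0 = 0
  0+0 = 0
  1+1 = 0 carry 1
  0+0+1 = 1
  0+0 = 0
  1+1 = 0 carry 1
  0+1+1 = 0 carry 1
  0+0+1 = 1
  0+1 = 1
  0+0 = 0
  0+1 = 1
  1+0 = 1
  0+0 = 0
  1+1 = 0 carry 1
  0+0+1 = 1
  1+0 = 1
  1+0 = 1
  0+1 = 1
  0+1 = 1
  0+0 = 0
  1+0 = 1
  1+1 = 0 carry 1
  final carry 1
Sum = 0b1010111110011011000100001100; now AND with 0b000101001010011110000001010:
  1010111110011011000100001100
& 0000101001010011110000001010
= 0000101000010011000000001000

0b101000010011000000001000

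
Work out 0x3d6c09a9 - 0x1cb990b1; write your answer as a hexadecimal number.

Subtract column by column in base 16:
  9-1 → 8
  a-b → f (borrow)
  9-0-1 → 8
  0-9 → 7 (borrow)
  c-9-1 → 2
  6-b → b (borrow)
  d-c-1 → 0
  3-1 → 2

0x20b278f8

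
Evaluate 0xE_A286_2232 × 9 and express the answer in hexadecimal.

Multiply each base-16 digit by 9, carrying:
  2×9 = 18 → write 2 carry 1
  3×9+1 = 28 → write C carry 1
  2×9+1 = 19 → write 3 carry 1
  2×9+1 = 19 → write 3 carry 1
  6×9+1 = 55 → write 7 carry 3
  8×9+3 = 75 → write B carry 4
  2×9+4 = 22 → write 6 carry 1
  A×9+1 = 91 → write B carry 5
  E×9+5 = 131 → write 3 carry 8
  remaining carry: 8

0x83B6B733C2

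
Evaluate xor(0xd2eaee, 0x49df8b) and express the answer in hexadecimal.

0x9b3565

XOR each hex digit independently (no carries):
  d^4=9, 2^9=b, e^d=3, a^f=5, e^8=6, e^b=5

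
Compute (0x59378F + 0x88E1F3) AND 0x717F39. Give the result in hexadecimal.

Add column by column in base 16, right to left:
  F+3 = 2 carry 1
  8+F+1 = 8 carry 1
  7+1+1 = 9
  3+E = 1 carry 1
  9+8+1 = 2 carry 1
  5+8+1 = E
Sum = 0xE21982; now AND with 0x717F39:
  E&7=6, 2&1=0, 1&7=1, 9&F=9, 8&3=0, 2&9=0

0x601900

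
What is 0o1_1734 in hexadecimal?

0x13DC

Each octal digit is 3 bits: 1=001 1=001 7=111 3=011 4=100.
Group the bits into nibbles: 0001 0011 1101 1100 → 13DC.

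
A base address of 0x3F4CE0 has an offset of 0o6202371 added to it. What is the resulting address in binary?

0x3F4CE0 = 0b1111110100110011100000 in binary.
0o6202371 = 0b110010000010011111001 in binary.
Add column by column in base 2, right to left:
  0+1 = 1
  0+0 = 0
  0+0 = 0
  0+1 = 1
  0+1 = 1
  1+1 = 0 carry 1
  1+1+1 = 1 carry 1
  1+1+1 = 1 carry 1
  0+0+1 = 1
  0+0 = 0
  1+1 = 0 carry 1
  1+0+1 = 0 carry 1
  0+0+1 = 1
  0+0 = 0
  1+0 = 1
  0+0 = 0
  1+1 = 0 carry 1
  1+0+1 = 0 carry 1
  1+0+1 = 0 carry 1
  1+1+1 = 1 carry 1
  1+1+1 = 1 carry 1
  1+0+1 = 0 carry 1
  final carry 1

0b10110000101000111011001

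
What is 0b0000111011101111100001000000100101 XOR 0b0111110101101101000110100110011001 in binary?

XOR bit by bit (1 where the bits differ):
  0000111011101111100001000000100101
^ 0111110101101101000110100110011001
= 0111001110000010100111100110111100

0b0111001110000010100111100110111100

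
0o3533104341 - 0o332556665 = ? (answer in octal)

0o3200325454

Subtract column by column in base 8:
  1-5 → 4 (borrow)
  4-6-1 → 5 (borrow)
  3-6-1 → 4 (borrow)
  4-6-1 → 5 (borrow)
  0-5-1 → 2 (borrow)
  1-5-1 → 3 (borrow)
  3-2-1 → 0
  3-3 → 0
  5-3 → 2
  3-0 → 3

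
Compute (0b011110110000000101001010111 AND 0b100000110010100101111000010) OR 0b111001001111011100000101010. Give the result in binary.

0b111001111111011101001101010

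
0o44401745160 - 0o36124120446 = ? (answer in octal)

0o6255624512

Subtract column by column in base 8:
  0-6 → 2 (borrow)
  6-4-1 → 1
  1-4 → 5 (borrow)
  5-0-1 → 4
  4-2 → 2
  7-1 → 6
  1-4 → 5 (borrow)
  0-2-1 → 5 (borrow)
  4-1-1 → 2
  4-6 → 6 (borrow)
  4-3-1 → 0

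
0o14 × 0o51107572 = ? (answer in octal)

Multiply each base-8 digit by 12, carrying:
  2×12 = 24 → write 0 carry 3
  7×12+3 = 87 → write 7 carry 10
  5×12+10 = 70 → write 6 carry 8
  7×12+8 = 92 → write 4 carry 11
  0×12+11 = 11 → write 3 carry 1
  1×12+1 = 13 → write 5 carry 1
  1×12+1 = 13 → write 5 carry 1
  5×12+1 = 61 → write 5 carry 7
  remaining carry: 7

0o755534670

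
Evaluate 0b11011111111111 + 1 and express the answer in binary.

The trailing 11 digits are 1 (max in base 2), so adding 1 cascades: they roll to 0 and the next digit up increments.

0b11100000000000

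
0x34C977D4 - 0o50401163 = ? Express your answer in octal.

0o6411672541

0x34C977D4 = 0o6462273724 in octal.
Subtract column by column in base 8:
  4-3 → 1
  2-6 → 4 (borrow)
  7-1-1 → 5
  3-1 → 2
  7-0 → 7
  2-4 → 6 (borrow)
  2-0-1 → 1
  6-5 → 1
  4-0 → 4
  6-0 → 6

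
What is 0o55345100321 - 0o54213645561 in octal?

Subtract column by column in base 8:
  1-1 → 0
  2-6 → 4 (borrow)
  3-5-1 → 5 (borrow)
  0-5-1 → 2 (borrow)
  0-4-1 → 3 (borrow)
  1-6-1 → 2 (borrow)
  5-3-1 → 1
  4-1 → 3
  3-2 → 1
  5-4 → 1
  5-5 → 0

0o1131232540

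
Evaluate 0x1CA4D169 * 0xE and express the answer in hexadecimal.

0x1910373BE

Multiply each base-16 digit by 14, carrying:
  9×14 = 126 → write E carry 7
  6×14+7 = 91 → write B carry 5
  1×14+5 = 19 → write 3 carry 1
  D×14+1 = 183 → write 7 carry 11
  4×14+11 = 67 → write 3 carry 4
  A×14+4 = 144 → write 0 carry 9
  C×14+9 = 177 → write 1 carry 11
  1×14+11 = 25 → write 9 carry 1
  remaining carry: 1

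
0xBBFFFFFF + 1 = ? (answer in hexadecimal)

0xBC000000

The trailing 6 digits are F (max in base 16), so adding 1 cascades: they roll to 0 and the next digit up increments.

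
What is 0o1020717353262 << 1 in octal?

1 bits is not a whole number of base-8 digits; in binary: 1000010000111001111011101011010110010 << 1 = 10000100001110011110111010110101100100.

0o2041636726544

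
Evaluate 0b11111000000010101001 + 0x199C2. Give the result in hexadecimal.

0x111A6B

0b11111000000010101001 = 0xF80A9 in hexadecimal.
Add column by column in base 16, right to left:
  9+2 = B
  A+C = 6 carry 1
  0+9+1 = A
  8+9 = 1 carry 1
  F+1+1 = 1 carry 1
  final carry 1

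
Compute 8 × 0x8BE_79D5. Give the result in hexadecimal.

Multiply each base-16 digit by 8, carrying:
  5×8 = 40 → write 8 carry 2
  D×8+2 = 106 → write A carry 6
  9×8+6 = 78 → write E carry 4
  7×8+4 = 60 → write C carry 3
  E×8+3 = 115 → write 3 carry 7
  B×8+7 = 95 → write F carry 5
  8×8+5 = 69 → write 5 carry 4
  remaining carry: 4

0x45F3CEA8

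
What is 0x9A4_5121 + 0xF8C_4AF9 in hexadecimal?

0x19309C1A

Add column by column in base 16, right to left:
  1+9 = A
  2+F = 1 carry 1
  1+A+1 = C
  5+4 = 9
  4+C = 0 carry 1
  A+8+1 = 3 carry 1
  9+F+1 = 9 carry 1
  final carry 1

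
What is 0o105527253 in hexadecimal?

Each octal digit is 3 bits: 1=001 0=000 5=101 5=101 2=010 7=111 2=010 5=101 3=011.
Group the bits into nibbles: 0001 0001 0110 1010 1110 1010 1011 → 116AEAB.

0x116AEAB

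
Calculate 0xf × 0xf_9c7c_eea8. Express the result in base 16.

0xea2b51fbd8

Multiply each base-16 digit by 15, carrying:
  8×15 = 120 → write 8 carry 7
  a×15+7 = 157 → write d carry 9
  e×15+9 = 219 → write b carry 13
  e×15+13 = 223 → write f carry 13
  c×15+13 = 193 → write 1 carry 12
  7×15+12 = 117 → write 5 carry 7
  c×15+7 = 187 → write b carry 11
  9×15+11 = 146 → write 2 carry 9
  f×15+9 = 234 → write a carry 14
  remaining carry: e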